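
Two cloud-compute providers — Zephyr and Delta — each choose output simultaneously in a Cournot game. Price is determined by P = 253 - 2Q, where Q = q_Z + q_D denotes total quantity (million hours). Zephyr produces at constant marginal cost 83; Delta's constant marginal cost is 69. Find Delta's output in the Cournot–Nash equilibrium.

Zephyr's profit: π_Z = (253 - 2Q)q_Z - (83q_Z). Setting ∂π_Z/∂q_Z = 0: 170 - 4q_Z - 2(q_D) = 0.
Delta's profit: π_D = (253 - 2Q)q_D - (69q_D). Setting ∂π_D/∂q_D = 0: 184 - 4q_D - 2(q_Z) = 0.
Best responses: q_Z = (170 - 2q_D)/4, q_D = (184 - 2q_Z)/4.
Substituting one into the other gives q_Z = 26 and q_D = 33.

33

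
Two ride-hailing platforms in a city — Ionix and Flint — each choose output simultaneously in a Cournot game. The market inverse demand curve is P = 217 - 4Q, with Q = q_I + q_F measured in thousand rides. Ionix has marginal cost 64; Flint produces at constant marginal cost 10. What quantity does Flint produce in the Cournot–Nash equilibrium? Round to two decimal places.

21.75

Ionix's profit: π_I = (217 - 4Q)q_I - (64q_I). Setting ∂π_I/∂q_I = 0: 153 - 8q_I - 4(q_F) = 0.
Flint's first-order condition: 207 - 8q_F - 4(q_I) = 0.
Best responses: q_I = (153 - 4q_F)/8, q_F = (207 - 4q_I)/8.
Solving the pair: q_I = 33/4, q_F = 87/4.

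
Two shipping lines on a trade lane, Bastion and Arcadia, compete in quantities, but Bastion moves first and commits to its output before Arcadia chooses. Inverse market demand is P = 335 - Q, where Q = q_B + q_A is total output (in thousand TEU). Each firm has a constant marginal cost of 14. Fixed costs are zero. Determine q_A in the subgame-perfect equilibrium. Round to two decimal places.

80.25

The follower Arcadia best-responds to any q_B: π_A = (335 - Q)q_A - 14q_A.
Follower FOC: 321 - q_B - 2q_A = 0, so q_A(q_B) = (321 - q_B)/2.
Bastion substitutes q_A(q_B) into its own profit: π_B = q_B(335 - q_B - (321 - q_B)/2) - 14q_B = (349/2 - (1/2)q_B)q_B - 14q_B.
Maximising: ∂π_B/∂q_B = 321/2 - q_B = 0, giving q_B = 321/2.
Then q_A = (321 - 321/2)/2 = 321/4.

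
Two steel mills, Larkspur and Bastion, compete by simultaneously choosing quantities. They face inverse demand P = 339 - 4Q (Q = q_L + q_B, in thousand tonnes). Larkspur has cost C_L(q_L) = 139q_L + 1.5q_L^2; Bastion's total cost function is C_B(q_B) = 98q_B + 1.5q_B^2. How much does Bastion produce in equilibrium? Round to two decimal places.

17.63

Larkspur's profit: π_L = (339 - 4Q)q_L - (139q_L + (3/2)q_L²). Setting ∂π_L/∂q_L = 0: 200 - 11q_L - 4(q_B) = 0.
Bastion's first-order condition: 241 - 11q_B - 4(q_L) = 0.
Rearranging gives the reaction functions q_L = (200 - 4q_B)/11 and q_B = (241 - 4q_L)/11.
Solving the pair: q_L = 412/35, q_B = 617/35.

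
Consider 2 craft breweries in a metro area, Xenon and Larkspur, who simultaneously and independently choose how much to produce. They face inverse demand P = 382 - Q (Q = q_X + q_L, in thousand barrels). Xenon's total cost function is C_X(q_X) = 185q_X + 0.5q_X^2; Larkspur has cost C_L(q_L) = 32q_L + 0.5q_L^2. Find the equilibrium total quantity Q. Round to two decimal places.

136.75

Xenon's profit: π_X = (382 - Q)q_X - (185q_X + (1/2)q_X²). Setting ∂π_X/∂q_X = 0: 197 - 3q_X - (q_L) = 0.
Larkspur's first-order condition: 350 - 3q_L - (q_X) = 0.
Best responses: q_X = (197 - q_L)/3, q_L = (350 - q_X)/3.
Substituting one into the other gives q_X = 241/8 and q_L = 853/8.
Total output Q = 241/8 + 853/8 = 547/4.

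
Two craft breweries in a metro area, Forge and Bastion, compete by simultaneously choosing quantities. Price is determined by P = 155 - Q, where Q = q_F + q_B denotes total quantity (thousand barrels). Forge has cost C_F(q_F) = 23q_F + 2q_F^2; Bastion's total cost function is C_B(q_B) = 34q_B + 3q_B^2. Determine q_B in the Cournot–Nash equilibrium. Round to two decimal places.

Forge's profit: π_F = (155 - Q)q_F - (23q_F + 2q_F²). Setting ∂π_F/∂q_F = 0: 132 - 6q_F - (q_B) = 0.
Bastion's first-order condition: 121 - 8q_B - (q_F) = 0.
Rearranging gives the reaction functions q_F = (132 - q_B)/6 and q_B = (121 - q_F)/8.
Solving the pair: q_F = 935/47, q_B = 594/47.

12.64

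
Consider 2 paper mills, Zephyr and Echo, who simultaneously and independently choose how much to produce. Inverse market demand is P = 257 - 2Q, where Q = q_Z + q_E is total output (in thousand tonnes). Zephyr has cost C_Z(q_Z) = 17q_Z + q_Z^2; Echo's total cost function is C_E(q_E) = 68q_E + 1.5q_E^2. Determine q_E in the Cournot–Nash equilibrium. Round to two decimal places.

17.21

Zephyr's profit: π_Z = (257 - 2Q)q_Z - (17q_Z + q_Z²). Setting ∂π_Z/∂q_Z = 0: 240 - 6q_Z - 2(q_E) = 0.
Echo's profit: π_E = (257 - 2Q)q_E - (68q_E + (3/2)q_E²). Setting ∂π_E/∂q_E = 0: 189 - 7q_E - 2(q_Z) = 0.
So q_Z = (240 - 2q_E)/6 and q_E = (189 - 2q_Z)/7.
Substituting one into the other gives q_Z = 651/19 and q_E = 327/19.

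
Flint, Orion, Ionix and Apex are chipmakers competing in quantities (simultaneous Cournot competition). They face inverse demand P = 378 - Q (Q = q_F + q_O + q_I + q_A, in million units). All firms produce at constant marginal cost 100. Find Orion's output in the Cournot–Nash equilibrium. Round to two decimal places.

55.60

Each firm earns π_i = (378 - Q)q_i - 100q_i.
First-order condition (treating rivals' output as given): 278 - 2q_i - Σ_{j≠i} q_j = 0.
With identical firms every q_j equals q_i, so Σ_{j≠i} q_j = 3q_i and 278 = 5q_i, giving q_i = 278/5.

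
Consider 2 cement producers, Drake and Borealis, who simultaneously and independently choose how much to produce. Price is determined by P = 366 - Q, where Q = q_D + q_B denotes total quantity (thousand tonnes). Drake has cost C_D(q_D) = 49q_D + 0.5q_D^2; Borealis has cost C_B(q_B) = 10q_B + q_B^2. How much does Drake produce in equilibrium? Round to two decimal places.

82.91

Drake's profit: π_D = (366 - Q)q_D - (49q_D + (1/2)q_D²). Setting ∂π_D/∂q_D = 0: 317 - 3q_D - (q_B) = 0.
Borealis's first-order condition: 356 - 4q_B - (q_D) = 0.
So q_D = (317 - q_B)/3 and q_B = (356 - q_D)/4.
Substituting one into the other gives q_D = 912/11 and q_B = 751/11.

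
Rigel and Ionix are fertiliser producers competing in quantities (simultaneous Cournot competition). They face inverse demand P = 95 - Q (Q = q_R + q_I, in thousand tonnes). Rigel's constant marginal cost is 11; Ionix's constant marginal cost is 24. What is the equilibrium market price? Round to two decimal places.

43.33

Rigel's profit: π_R = (95 - Q)q_R - (11q_R). Setting ∂π_R/∂q_R = 0: 84 - 2q_R - (q_I) = 0.
Ionix's profit: π_I = (95 - Q)q_I - (24q_I). Setting ∂π_I/∂q_I = 0: 71 - 2q_I - (q_R) = 0.
Rearranging gives the reaction functions q_R = (84 - q_I)/2 and q_I = (71 - q_R)/2.
Substituting one into the other gives q_R = 97/3 and q_I = 58/3.
Total output Q = 155/3, so price P = 95 - 155/3 = 130/3.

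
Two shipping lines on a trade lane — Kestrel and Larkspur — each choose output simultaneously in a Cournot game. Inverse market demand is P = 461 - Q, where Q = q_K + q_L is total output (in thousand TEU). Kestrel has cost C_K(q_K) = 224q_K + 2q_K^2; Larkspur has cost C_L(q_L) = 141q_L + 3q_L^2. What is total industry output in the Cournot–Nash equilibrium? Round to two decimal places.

Kestrel's profit: π_K = (461 - Q)q_K - (224q_K + 2q_K²). Setting ∂π_K/∂q_K = 0: 237 - 6q_K - (q_L) = 0.
Larkspur's profit: π_L = (461 - Q)q_L - (141q_L + 3q_L²). Setting ∂π_L/∂q_L = 0: 320 - 8q_L - (q_K) = 0.
So q_K = (237 - q_L)/6 and q_L = (320 - q_K)/8.
Solving the pair: q_K = 1576/47, q_L = 1683/47.
Total output Q = 1576/47 + 1683/47 = 69.3404.

69.34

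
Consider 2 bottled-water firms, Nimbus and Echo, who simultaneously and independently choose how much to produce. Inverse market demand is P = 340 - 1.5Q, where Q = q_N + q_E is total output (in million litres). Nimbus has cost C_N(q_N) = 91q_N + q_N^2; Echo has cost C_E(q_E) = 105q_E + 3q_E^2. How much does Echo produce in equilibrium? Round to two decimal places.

18.75

Nimbus's profit: π_N = (340 - 1.5Q)q_N - (91q_N + q_N²). Setting ∂π_N/∂q_N = 0: 249 - 5q_N - (3/2)(q_E) = 0.
Echo's first-order condition: 235 - 9q_E - (3/2)(q_N) = 0.
So q_N = (249 - (3/2)q_E)/5 and q_E = (235 - (3/2)q_N)/9.
Substituting one into the other gives q_N = 44.1754 and q_E = 18.7485.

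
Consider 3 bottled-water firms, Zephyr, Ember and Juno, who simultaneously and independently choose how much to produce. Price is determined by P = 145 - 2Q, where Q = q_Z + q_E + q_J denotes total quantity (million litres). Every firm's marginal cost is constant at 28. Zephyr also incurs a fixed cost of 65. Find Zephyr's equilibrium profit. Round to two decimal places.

362.78

Each firm earns π_i = (145 - 2Q)q_i - 28q_i.
First-order condition (treating rivals' output as given): 117 - 4q_i - 2·Σ_{j≠i} q_j = 0.
By symmetry each firm produces the same amount; substituting Σ_{j≠i} q_j = 2q_i yields q_i = 117/8.
Price P = 145 - 2·(351/8) = 229/4.
Zephyr's profit: (229/4 - 28)·(117/8) - 65 = 362.7813.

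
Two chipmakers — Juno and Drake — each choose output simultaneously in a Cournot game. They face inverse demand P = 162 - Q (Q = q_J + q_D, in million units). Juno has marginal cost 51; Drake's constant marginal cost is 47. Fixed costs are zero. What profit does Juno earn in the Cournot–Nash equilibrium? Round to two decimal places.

1272.11

Juno's profit: π_J = (162 - Q)q_J - (51q_J). Setting ∂π_J/∂q_J = 0: 111 - 2q_J - (q_D) = 0.
Drake's first-order condition: 115 - 2q_D - (q_J) = 0.
Rearranging gives the reaction functions q_J = (111 - q_D)/2 and q_D = (115 - q_J)/2.
Solving the pair: q_J = 107/3, q_D = 119/3.
Price P = 162 - 226/3 = 260/3.
Juno's profit: (260/3 - 51)·(107/3) = 1272.1111.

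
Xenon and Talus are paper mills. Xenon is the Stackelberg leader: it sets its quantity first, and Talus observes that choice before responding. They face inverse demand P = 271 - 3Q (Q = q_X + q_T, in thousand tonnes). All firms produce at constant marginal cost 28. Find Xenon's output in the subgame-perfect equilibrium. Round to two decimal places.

40.50

The follower Talus best-responds to any q_X: π_T = (271 - 3Q)q_T - 28q_T.
∂π_T/∂q_T = 243 - 3q_X - 6q_T = 0 gives the reaction function q_T = (243 - 3q_X)/6.
Xenon substitutes q_T(q_X) into its own profit: π_X = q_X(271 - 3q_X - (243 - 3q_X)/2) - 28q_X = (299/2 - (3/2)q_X)q_X - 28q_X.
The leader's first-order condition 243/2 - 3q_X = 0 yields q_X = 81/2.
Then q_T = (243 - 3·(81/2))/6 = 81/4.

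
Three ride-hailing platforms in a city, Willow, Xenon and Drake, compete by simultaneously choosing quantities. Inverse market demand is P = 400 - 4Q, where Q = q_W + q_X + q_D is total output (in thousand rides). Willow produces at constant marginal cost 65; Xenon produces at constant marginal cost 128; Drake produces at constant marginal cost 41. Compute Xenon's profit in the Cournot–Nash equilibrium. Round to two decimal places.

Willow's profit: π_W = (400 - 4Q)q_W - (65q_W). Setting ∂π_W/∂q_W = 0: 335 - 8q_W - 4(q_X + q_D) = 0.
Xenon's profit: π_X = (400 - 4Q)q_X - (128q_X). Setting ∂π_X/∂q_X = 0: 272 - 8q_X - 4(q_W + q_D) = 0.
Drake's profit: π_D = (400 - 4Q)q_D - (41q_D). Setting ∂π_D/∂q_D = 0: 359 - 8q_D - 4(q_W + q_X) = 0.
Summing all 3 equations gives 966 − 16Q = 0, hence Q = 483/8.
Back-substituting: q_W = (335 − 483/2)/4 = 187/8, q_X = (272 − 483/2)/4 = 61/8, q_D = (359 − 483/2)/4 = 235/8.
Price P = 400 - 4·(483/8) = 317/2.
Xenon's profit: (317/2 - 128)·(61/8) = 232.5625.

232.56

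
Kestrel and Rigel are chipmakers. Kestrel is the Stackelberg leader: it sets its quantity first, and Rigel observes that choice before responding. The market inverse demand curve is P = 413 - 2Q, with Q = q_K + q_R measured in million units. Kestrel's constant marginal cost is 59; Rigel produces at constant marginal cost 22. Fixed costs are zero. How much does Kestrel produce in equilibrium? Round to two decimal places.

Solve by backward induction. Given q_K, the follower Rigel maximises π_R = (413 - 2q_K - 2q_R)q_R - 22q_R.
Follower FOC: 391 - 2q_K - 4q_R = 0, so q_R(q_K) = (391 - 2q_K)/4.
Kestrel substitutes q_R(q_K) into its own profit: π_K = q_K(413 - 2q_K - (391 - 2q_K)/2) - 59q_K = (435/2 - q_K)q_K - 59q_K.
Leader FOC: 317/2 - 2q_K = 0, so q_K = 317/4.
Then q_R = (391 - 2·(317/4))/4 = 465/8.

79.25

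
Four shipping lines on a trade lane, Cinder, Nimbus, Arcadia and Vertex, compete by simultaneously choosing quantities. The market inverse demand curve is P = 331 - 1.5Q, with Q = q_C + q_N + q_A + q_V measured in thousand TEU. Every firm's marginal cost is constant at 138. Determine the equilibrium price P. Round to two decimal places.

A representative firm's profit is π_i = q_i(331 - 1.5Q) - 138q_i.
Setting ∂π_i/∂q_i = 0 with rivals' quantities fixed: 193 - 3q_i - (3/2)·Σ_{j≠i} q_j = 0.
With identical firms every q_j equals q_i, so Σ_{j≠i} q_j = 3q_i and 193 = (15/2)q_i, giving q_i = 386/15.
Total output Q = 1544/15, so price P = 331 - (3/2)·(1544/15) = 883/5.

176.60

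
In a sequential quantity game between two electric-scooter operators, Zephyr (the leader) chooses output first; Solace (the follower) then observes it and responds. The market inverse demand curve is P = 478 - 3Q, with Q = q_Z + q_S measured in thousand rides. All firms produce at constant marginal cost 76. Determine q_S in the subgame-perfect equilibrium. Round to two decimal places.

33.50

The follower Solace best-responds to any q_Z: π_S = (478 - 3Q)q_S - 76q_S.
Follower FOC: 402 - 3q_Z - 6q_S = 0, so q_S(q_Z) = (402 - 3q_Z)/6.
Zephyr substitutes q_S(q_Z) into its own profit: π_Z = q_Z(478 - 3q_Z - (402 - 3q_Z)/2) - 76q_Z = (277 - (3/2)q_Z)q_Z - 76q_Z.
Maximising: ∂π_Z/∂q_Z = 201 - 3q_Z = 0, giving q_Z = 67.
Then q_S = (402 - 3·67)/6 = 67/2.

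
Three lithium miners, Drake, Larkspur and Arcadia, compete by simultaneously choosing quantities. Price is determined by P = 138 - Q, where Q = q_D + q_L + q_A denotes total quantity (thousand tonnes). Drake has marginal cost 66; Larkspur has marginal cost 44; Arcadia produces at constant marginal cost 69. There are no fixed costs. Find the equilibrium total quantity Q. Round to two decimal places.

58.75

Drake's profit: π_D = (138 - Q)q_D - (66q_D). Setting ∂π_D/∂q_D = 0: 72 - 2q_D - (q_L + q_A) = 0.
Larkspur's profit: π_L = (138 - Q)q_L - (44q_L). Setting ∂π_L/∂q_L = 0: 94 - 2q_L - (q_D + q_A) = 0.
Arcadia's first-order condition: 69 - 2q_A - (q_D + q_L) = 0.
Adding the 3 conditions: 235 − 2Q − 2Q = 0, i.e. Q = 235/4.
Back-substituting: q_D = (72 − 235/4) = 53/4, q_L = (94 − 235/4) = 141/4, q_A = (69 − 235/4) = 41/4.
Total output Q = 53/4 + 141/4 + 41/4 = 235/4.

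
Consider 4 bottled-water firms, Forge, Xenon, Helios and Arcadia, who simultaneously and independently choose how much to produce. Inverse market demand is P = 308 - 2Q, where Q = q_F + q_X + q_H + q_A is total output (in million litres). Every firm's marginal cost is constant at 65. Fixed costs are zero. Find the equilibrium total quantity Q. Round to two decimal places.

Each firm earns π_i = (308 - 2Q)q_i - 65q_i.
First-order condition (treating rivals' output as given): 243 - 4q_i - 2·Σ_{j≠i} q_j = 0.
By symmetry each firm produces the same amount; substituting Σ_{j≠i} q_j = 3q_i yields q_i = 243/10.
Total output Q = 243/10 + 243/10 + 243/10 + 243/10 = 486/5.

97.20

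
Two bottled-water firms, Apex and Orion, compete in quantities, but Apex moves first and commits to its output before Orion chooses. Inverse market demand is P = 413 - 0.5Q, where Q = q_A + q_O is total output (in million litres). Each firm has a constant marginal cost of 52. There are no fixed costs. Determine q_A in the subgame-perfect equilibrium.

Solve by backward induction. Given q_A, the follower Orion maximises π_O = (413 - (1/2)q_A - (1/2)q_O)q_O - 52q_O.
∂π_O/∂q_O = 361 - (1/2)q_A - q_O = 0 gives the reaction function q_O = (361 - (1/2)q_A).
Apex substitutes q_O(q_A) into its own profit: π_A = q_A(413 - (1/2)q_A - (361 - (1/2)q_A)/2) - 52q_A = (465/2 - (1/4)q_A)q_A - 52q_A.
Leader FOC: 361/2 - (1/2)q_A = 0, so q_A = 361.
Then q_O = (361 - (1/2)·361) = 361/2.

361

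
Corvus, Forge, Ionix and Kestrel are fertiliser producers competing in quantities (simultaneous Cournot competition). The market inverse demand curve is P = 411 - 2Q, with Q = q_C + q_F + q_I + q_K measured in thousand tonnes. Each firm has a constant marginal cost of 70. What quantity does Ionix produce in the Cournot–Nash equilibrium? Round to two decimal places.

Each firm earns π_i = (411 - 2Q)q_i - 70q_i.
First-order condition (treating rivals' output as given): 341 - 4q_i - 2·Σ_{j≠i} q_j = 0.
By symmetry each firm produces the same amount; substituting Σ_{j≠i} q_j = 3q_i yields q_i = 341/10.

34.10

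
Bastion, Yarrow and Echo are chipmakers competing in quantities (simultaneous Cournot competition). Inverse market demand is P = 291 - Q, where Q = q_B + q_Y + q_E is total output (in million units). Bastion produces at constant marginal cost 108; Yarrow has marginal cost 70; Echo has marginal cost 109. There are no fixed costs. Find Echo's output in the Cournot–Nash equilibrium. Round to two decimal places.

Bastion's profit: π_B = (291 - Q)q_B - (108q_B). Setting ∂π_B/∂q_B = 0: 183 - 2q_B - (q_Y + q_E) = 0.
Yarrow's profit: π_Y = (291 - Q)q_Y - (70q_Y). Setting ∂π_Y/∂q_Y = 0: 221 - 2q_Y - (q_B + q_E) = 0.
Echo's profit: π_E = (291 - Q)q_E - (109q_E). Setting ∂π_E/∂q_E = 0: 182 - 2q_E - (q_B + q_Y) = 0.
Adding the 3 first-order conditions: 586 − 4Q = 0, so Q = 293/2.
Back-substituting: q_B = (183 − 293/2) = 73/2, q_Y = (221 − 293/2) = 149/2, q_E = (182 − 293/2) = 71/2.

35.50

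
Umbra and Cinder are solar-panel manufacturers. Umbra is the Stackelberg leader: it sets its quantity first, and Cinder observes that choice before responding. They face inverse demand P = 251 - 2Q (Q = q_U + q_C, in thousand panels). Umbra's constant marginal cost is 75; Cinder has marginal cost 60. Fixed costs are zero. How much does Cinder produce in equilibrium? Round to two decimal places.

The follower Cinder best-responds to any q_U: π_C = (251 - 2Q)q_C - 60q_C.
Follower FOC: 191 - 2q_U - 4q_C = 0, so q_C(q_U) = (191 - 2q_U)/4.
Umbra substitutes q_C(q_U) into its own profit: π_U = q_U(251 - 2q_U - (191 - 2q_U)/2) - 75q_U = (311/2 - q_U)q_U - 75q_U.
Maximising: ∂π_U/∂q_U = 161/2 - 2q_U = 0, giving q_U = 161/4.
Then q_C = (191 - 2·(161/4))/4 = 221/8.

27.63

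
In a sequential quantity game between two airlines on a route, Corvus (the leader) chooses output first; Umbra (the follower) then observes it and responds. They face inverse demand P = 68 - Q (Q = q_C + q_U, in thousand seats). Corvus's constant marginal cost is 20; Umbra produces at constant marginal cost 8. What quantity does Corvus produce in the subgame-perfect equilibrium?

The follower Umbra best-responds to any q_C: π_U = (68 - Q)q_U - 8q_U.
Follower FOC: 60 - q_C - 2q_U = 0, so q_U(q_C) = (60 - q_C)/2.
The leader anticipates this reaction. Substituting into P = 68 - Q gives P = 38 - (1/2)q_C, so π_C = (38 - (1/2)q_C)q_C - 20q_C.
Maximising: ∂π_C/∂q_C = 18 - q_C = 0, giving q_C = 18.
Then q_U = (60 - 18)/2 = 21.

18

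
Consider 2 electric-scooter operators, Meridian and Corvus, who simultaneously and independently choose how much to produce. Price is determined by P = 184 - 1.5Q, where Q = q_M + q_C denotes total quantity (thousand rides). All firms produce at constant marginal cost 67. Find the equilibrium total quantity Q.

52

A representative firm's profit is π_i = q_i(184 - 1.5Q) - 67q_i.
First-order condition (treating rivals' output as given): 117 - 3q_i - (3/2)q_j = 0.
With identical firms every q_j equals q_i, so q_j = q_i and 117 = (9/2)q_i, giving q_i = 26.
Total output Q = 26 + 26 = 52.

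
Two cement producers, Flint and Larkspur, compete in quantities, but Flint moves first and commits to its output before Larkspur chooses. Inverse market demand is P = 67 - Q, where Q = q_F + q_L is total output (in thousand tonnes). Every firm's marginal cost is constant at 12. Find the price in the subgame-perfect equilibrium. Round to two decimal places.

25.75

The follower Larkspur best-responds to any q_F: π_L = (67 - Q)q_L - 12q_L.
Setting the follower's marginal profit to zero, 55 - q_F - 2q_L = 0, i.e. q_L = (55 - q_F)/2.
Flint substitutes q_L(q_F) into its own profit: π_F = q_F(67 - q_F - (55 - q_F)/2) - 12q_F = (79/2 - (1/2)q_F)q_F - 12q_F.
The leader's first-order condition 55/2 - q_F = 0 yields q_F = 55/2.
Then q_L = (55 - 55/2)/2 = 55/4.
Total output Q = 165/4, so price P = 67 - 165/4 = 103/4.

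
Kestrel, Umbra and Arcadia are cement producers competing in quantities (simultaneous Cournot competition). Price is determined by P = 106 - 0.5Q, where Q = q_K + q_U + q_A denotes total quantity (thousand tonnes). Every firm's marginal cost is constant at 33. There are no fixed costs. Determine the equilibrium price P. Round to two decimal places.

51.25

A representative firm's profit is π_i = q_i(106 - 0.5Q) - 33q_i.
Setting ∂π_i/∂q_i = 0 with rivals' quantities fixed: 73 - q_i - (1/2)·Σ_{j≠i} q_j = 0.
By symmetry each firm produces the same amount; substituting Σ_{j≠i} q_j = 2q_i yields q_i = 73/2.
Total output Q = 219/2, so price P = 106 - (1/2)·(219/2) = 205/4.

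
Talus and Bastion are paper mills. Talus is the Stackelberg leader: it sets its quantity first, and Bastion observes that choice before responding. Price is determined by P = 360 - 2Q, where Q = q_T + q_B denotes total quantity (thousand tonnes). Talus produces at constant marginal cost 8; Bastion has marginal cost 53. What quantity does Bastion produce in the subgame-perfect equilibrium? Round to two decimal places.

27.13

The follower Bastion best-responds to any q_T: π_B = (360 - 2Q)q_B - 53q_B.
Follower FOC: 307 - 2q_T - 4q_B = 0, so q_B(q_T) = (307 - 2q_T)/4.
The leader anticipates this reaction. Substituting into P = 360 - 2Q gives P = 413/2 - q_T, so π_T = (413/2 - q_T)q_T - 8q_T.
Leader FOC: 397/2 - 2q_T = 0, so q_T = 397/4.
Then q_B = (307 - 2·(397/4))/4 = 217/8.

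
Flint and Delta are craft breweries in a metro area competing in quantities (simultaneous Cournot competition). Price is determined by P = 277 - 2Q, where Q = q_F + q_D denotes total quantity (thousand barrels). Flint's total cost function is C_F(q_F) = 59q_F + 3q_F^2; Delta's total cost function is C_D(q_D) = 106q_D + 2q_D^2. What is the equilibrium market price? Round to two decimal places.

Flint's profit: π_F = (277 - 2Q)q_F - (59q_F + 3q_F²). Setting ∂π_F/∂q_F = 0: 218 - 10q_F - 2(q_D) = 0.
Delta's first-order condition: 171 - 8q_D - 2(q_F) = 0.
So q_F = (218 - 2q_D)/10 and q_D = (171 - 2q_F)/8.
Substituting one into the other gives q_F = 701/38 and q_D = 637/38.
Total output Q = 669/19, so price P = 277 - 2·(669/19) = 206.5789.

206.58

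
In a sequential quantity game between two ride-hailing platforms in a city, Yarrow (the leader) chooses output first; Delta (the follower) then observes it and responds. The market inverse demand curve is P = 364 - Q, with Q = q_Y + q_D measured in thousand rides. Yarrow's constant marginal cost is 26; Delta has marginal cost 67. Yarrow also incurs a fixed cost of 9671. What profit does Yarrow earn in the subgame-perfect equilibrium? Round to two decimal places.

8284.13

The follower Delta best-responds to any q_Y: π_D = (364 - Q)q_D - 67q_D.
∂π_D/∂q_D = 297 - q_Y - 2q_D = 0 gives the reaction function q_D = (297 - q_Y)/2.
The leader anticipates this reaction. Substituting into P = 364 - Q gives P = 431/2 - (1/2)q_Y, so π_Y = (431/2 - (1/2)q_Y)q_Y - 26q_Y.
The leader's first-order condition 379/2 - q_Y = 0 yields q_Y = 379/2.
Then q_D = (297 - 379/2)/2 = 215/4.
Price P = 364 - 973/4 = 483/4.
Yarrow's profit: (483/4 - 26)·(379/2) - 9671 = 8284.1250.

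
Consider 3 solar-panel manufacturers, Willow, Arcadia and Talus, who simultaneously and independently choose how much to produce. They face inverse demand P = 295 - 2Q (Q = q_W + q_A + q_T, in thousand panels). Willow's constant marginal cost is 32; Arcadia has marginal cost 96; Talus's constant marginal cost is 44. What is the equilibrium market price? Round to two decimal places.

116.75

Willow's profit: π_W = (295 - 2Q)q_W - (32q_W). Setting ∂π_W/∂q_W = 0: 263 - 4q_W - 2(q_A + q_T) = 0.
Arcadia's profit: π_A = (295 - 2Q)q_A - (96q_A). Setting ∂π_A/∂q_A = 0: 199 - 4q_A - 2(q_W + q_T) = 0.
Talus's profit: π_T = (295 - 2Q)q_T - (44q_T). Setting ∂π_T/∂q_T = 0: 251 - 4q_T - 2(q_W + q_A) = 0.
Adding the 3 conditions: 713 − 4Q − 4Q = 0, i.e. Q = 713/8.
Back-substituting: q_W = (263 − 713/4)/2 = 339/8, q_A = (199 − 713/4)/2 = 83/8, q_T = (251 − 713/4)/2 = 291/8.
Total output Q = 713/8, so price P = 295 - 2·(713/8) = 467/4.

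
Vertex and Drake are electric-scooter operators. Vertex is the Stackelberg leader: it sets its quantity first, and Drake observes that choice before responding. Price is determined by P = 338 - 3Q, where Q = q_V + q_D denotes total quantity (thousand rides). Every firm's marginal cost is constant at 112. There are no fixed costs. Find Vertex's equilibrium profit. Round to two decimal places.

2128.17

Solve by backward induction. Given q_V, the follower Drake maximises π_D = (338 - 3q_V - 3q_D)q_D - 112q_D.
∂π_D/∂q_D = 226 - 3q_V - 6q_D = 0 gives the reaction function q_D = (226 - 3q_V)/6.
The leader anticipates this reaction. Substituting into P = 338 - 3Q gives P = 225 - (3/2)q_V, so π_V = (225 - (3/2)q_V)q_V - 112q_V.
Maximising: ∂π_V/∂q_V = 113 - 3q_V = 0, giving q_V = 113/3.
Then q_D = (226 - 3·(113/3))/6 = 113/6.
Price P = 338 - 3·(113/2) = 337/2.
Vertex's profit: (337/2 - 112)·(113/3) = 2128.1667.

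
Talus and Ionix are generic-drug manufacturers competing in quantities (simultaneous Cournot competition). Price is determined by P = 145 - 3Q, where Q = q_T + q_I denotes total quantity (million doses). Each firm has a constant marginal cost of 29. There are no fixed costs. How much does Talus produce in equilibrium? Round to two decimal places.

A representative firm's profit is π_i = q_i(145 - 3Q) - 29q_i.
First-order condition (treating rivals' output as given): 116 - 6q_i - 3q_j = 0.
With identical firms every q_j equals q_i, so q_j = q_i and 116 = 9q_i, giving q_i = 116/9.

12.89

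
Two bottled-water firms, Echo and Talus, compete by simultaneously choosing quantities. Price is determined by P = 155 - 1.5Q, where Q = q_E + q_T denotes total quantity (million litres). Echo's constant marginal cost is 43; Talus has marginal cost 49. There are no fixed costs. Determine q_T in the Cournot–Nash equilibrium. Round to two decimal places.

22.22

Echo's profit: π_E = (155 - 1.5Q)q_E - (43q_E). Setting ∂π_E/∂q_E = 0: 112 - 3q_E - (3/2)(q_T) = 0.
Talus's first-order condition: 106 - 3q_T - (3/2)(q_E) = 0.
Best responses: q_E = (112 - (3/2)q_T)/3, q_T = (106 - (3/2)q_E)/3.
Substituting one into the other gives q_E = 236/9 and q_T = 200/9.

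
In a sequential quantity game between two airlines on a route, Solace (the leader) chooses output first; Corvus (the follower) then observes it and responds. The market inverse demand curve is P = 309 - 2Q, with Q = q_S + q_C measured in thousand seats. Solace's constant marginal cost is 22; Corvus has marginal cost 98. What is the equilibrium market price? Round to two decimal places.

The follower Corvus best-responds to any q_S: π_C = (309 - 2Q)q_C - 98q_C.
Follower FOC: 211 - 2q_S - 4q_C = 0, so q_C(q_S) = (211 - 2q_S)/4.
Solace substitutes q_C(q_S) into its own profit: π_S = q_S(309 - 2q_S - (211 - 2q_S)/2) - 22q_S = (407/2 - q_S)q_S - 22q_S.
Leader FOC: 363/2 - 2q_S = 0, so q_S = 363/4.
Then q_C = (211 - 2·(363/4))/4 = 59/8.
Total output Q = 785/8, so price P = 309 - 2·(785/8) = 451/4.

112.75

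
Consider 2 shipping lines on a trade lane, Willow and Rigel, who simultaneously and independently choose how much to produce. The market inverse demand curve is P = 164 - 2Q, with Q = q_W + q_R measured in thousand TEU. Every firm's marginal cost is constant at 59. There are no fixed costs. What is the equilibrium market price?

A representative firm's profit is π_i = q_i(164 - 2Q) - 59q_i.
Setting ∂π_i/∂q_i = 0 with rivals' quantities fixed: 105 - 4q_i - 2q_j = 0.
By symmetry each firm produces the same amount; substituting q_j = q_i yields q_i = 105/6 = 35/2.
Total output Q = 35, so price P = 164 - 2·35 = 94.

94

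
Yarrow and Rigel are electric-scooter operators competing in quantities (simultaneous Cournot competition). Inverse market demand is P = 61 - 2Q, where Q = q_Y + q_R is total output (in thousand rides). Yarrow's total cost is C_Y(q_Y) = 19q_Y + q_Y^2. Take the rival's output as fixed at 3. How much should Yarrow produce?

6

With the rival's output fixed at 3, Yarrow's profit is π_Y = (61 - 2·3 - 2q_Y)q_Y - (19q_Y + q_Y²) = (55 - 2q_Y)q_Y - (19q_Y + q_Y²).
∂π_Y/∂q_Y = 36 - 6q_Y = 0, so q_Y = 6.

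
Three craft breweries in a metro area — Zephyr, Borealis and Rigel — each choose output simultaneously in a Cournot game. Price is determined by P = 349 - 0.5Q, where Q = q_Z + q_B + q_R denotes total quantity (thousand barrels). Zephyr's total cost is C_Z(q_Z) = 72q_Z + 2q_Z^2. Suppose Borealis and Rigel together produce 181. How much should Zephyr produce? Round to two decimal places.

With rivals' combined output fixed at 181, Zephyr's profit is π_Z = (349 - (1/2)·181 - (1/2)q_Z)q_Z - (72q_Z + 2q_Z²) = (517/2 - (1/2)q_Z)q_Z - (72q_Z + 2q_Z²).
∂π_Z/∂q_Z = 373/2 - 5q_Z = 0, so q_Z = 373/10.

37.30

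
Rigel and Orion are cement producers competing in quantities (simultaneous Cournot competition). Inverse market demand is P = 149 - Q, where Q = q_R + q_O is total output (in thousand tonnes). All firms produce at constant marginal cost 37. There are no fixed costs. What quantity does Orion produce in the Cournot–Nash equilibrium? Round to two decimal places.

37.33

A representative firm's profit is π_i = q_i(149 - Q) - 37q_i.
First-order condition (treating rivals' output as given): 112 - 2q_i - q_j = 0.
By symmetry each firm produces the same amount; substituting q_j = q_i yields q_i = 112/3.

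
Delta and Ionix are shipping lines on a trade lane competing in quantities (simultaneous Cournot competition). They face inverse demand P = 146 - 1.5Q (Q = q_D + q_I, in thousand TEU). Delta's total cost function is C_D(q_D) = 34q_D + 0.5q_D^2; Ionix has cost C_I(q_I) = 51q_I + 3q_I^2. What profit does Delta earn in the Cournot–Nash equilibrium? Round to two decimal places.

1315.28

Delta's profit: π_D = (146 - 1.5Q)q_D - (34q_D + (1/2)q_D²). Setting ∂π_D/∂q_D = 0: 112 - 4q_D - (3/2)(q_I) = 0.
Ionix's profit: π_I = (146 - 1.5Q)q_I - (51q_I + 3q_I²). Setting ∂π_I/∂q_I = 0: 95 - 9q_I - (3/2)(q_D) = 0.
Best responses: q_D = (112 - (3/2)q_I)/4, q_I = (95 - (3/2)q_D)/9.
Solving the pair: q_D = 1154/45, q_I = 848/135.
Price P = 146 - (3/2)·(862/27) = 883/9.
Delta's profit: (883/9)·(1154/45) - 34·(1154/45) - (1/2)(1154/45)² = 1315.2751.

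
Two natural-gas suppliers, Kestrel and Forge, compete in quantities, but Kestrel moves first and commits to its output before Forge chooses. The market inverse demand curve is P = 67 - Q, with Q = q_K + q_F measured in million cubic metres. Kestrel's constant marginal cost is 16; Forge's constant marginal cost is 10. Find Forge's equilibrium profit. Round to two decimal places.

297.56

Solve by backward induction. Given q_K, the follower Forge maximises π_F = (67 - q_K - q_F)q_F - 10q_F.
∂π_F/∂q_F = 57 - q_K - 2q_F = 0 gives the reaction function q_F = (57 - q_K)/2.
The leader anticipates this reaction. Substituting into P = 67 - Q gives P = 77/2 - (1/2)q_K, so π_K = (77/2 - (1/2)q_K)q_K - 16q_K.
Leader FOC: 45/2 - q_K = 0, so q_K = 45/2.
Then q_F = (57 - 45/2)/2 = 69/4.
Price P = 67 - 159/4 = 109/4.
Forge's profit: (109/4 - 10)·(69/4) = 297.5625.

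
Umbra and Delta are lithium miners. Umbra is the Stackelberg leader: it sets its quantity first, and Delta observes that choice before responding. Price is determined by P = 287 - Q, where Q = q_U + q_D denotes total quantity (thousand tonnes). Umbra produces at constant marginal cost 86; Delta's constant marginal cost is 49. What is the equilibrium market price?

127

The follower Delta best-responds to any q_U: π_D = (287 - Q)q_D - 49q_D.
Setting the follower's marginal profit to zero, 238 - q_U - 2q_D = 0, i.e. q_D = (238 - q_U)/2.
The leader anticipates this reaction. Substituting into P = 287 - Q gives P = 168 - (1/2)q_U, so π_U = (168 - (1/2)q_U)q_U - 86q_U.
Maximising: ∂π_U/∂q_U = 82 - q_U = 0, giving q_U = 82.
Then q_D = (238 - 82)/2 = 78.
Total output Q = 160, so price P = 287 - 160 = 127.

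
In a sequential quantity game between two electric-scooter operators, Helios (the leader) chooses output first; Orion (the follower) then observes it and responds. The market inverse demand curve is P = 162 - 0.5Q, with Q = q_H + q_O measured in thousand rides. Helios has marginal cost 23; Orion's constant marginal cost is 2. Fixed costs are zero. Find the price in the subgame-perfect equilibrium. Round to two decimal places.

The follower Orion best-responds to any q_H: π_O = (162 - 0.5Q)q_O - 2q_O.
Setting the follower's marginal profit to zero, 160 - (1/2)q_H - q_O = 0, i.e. q_O = (160 - (1/2)q_H).
The leader anticipates this reaction. Substituting into P = 162 - 0.5Q gives P = 82 - (1/4)q_H, so π_H = (82 - (1/4)q_H)q_H - 23q_H.
The leader's first-order condition 59 - (1/2)q_H = 0 yields q_H = 118.
Then q_O = (160 - (1/2)·118) = 101.
Total output Q = 219, so price P = 162 - (1/2)·219 = 105/2.

52.50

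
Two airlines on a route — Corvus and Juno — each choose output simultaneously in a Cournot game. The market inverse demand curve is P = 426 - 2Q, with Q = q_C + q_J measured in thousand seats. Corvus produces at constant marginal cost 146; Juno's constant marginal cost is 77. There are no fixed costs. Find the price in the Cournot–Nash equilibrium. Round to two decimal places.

Corvus's profit: π_C = (426 - 2Q)q_C - (146q_C). Setting ∂π_C/∂q_C = 0: 280 - 4q_C - 2(q_J) = 0.
Juno's profit: π_J = (426 - 2Q)q_J - (77q_J). Setting ∂π_J/∂q_J = 0: 349 - 4q_J - 2(q_C) = 0.
Best responses: q_C = (280 - 2q_J)/4, q_J = (349 - 2q_C)/4.
Solving the pair: q_C = 211/6, q_J = 209/3.
Total output Q = 629/6, so price P = 426 - 2·(629/6) = 649/3.

216.33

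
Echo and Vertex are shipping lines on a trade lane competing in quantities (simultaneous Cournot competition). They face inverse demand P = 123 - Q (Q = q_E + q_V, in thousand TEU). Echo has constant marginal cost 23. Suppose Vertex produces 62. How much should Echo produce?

19

With the rival's output fixed at 62, Echo's profit is π_E = (123 - 62 - q_E)q_E - (23q_E) = (61 - q_E)q_E - (23q_E).
∂π_E/∂q_E = 38 - 2q_E = 0, so q_E = 19.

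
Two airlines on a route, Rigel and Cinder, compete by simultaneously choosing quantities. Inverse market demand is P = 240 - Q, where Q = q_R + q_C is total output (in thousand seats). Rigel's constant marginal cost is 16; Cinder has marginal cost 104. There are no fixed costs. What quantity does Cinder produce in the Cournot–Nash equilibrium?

Rigel's profit: π_R = (240 - Q)q_R - (16q_R). Setting ∂π_R/∂q_R = 0: 224 - 2q_R - (q_C) = 0.
Cinder's profit: π_C = (240 - Q)q_C - (104q_C). Setting ∂π_C/∂q_C = 0: 136 - 2q_C - (q_R) = 0.
Best responses: q_R = (224 - q_C)/2, q_C = (136 - q_R)/2.
Solving the pair: q_R = 104, q_C = 16.

16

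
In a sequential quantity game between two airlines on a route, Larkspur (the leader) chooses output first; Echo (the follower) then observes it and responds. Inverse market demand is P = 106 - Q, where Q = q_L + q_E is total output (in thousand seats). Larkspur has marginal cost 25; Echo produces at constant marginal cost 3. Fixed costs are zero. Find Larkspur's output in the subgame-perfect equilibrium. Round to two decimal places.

Solve by backward induction. Given q_L, the follower Echo maximises π_E = (106 - q_L - q_E)q_E - 3q_E.
Setting the follower's marginal profit to zero, 103 - q_L - 2q_E = 0, i.e. q_E = (103 - q_L)/2.
The leader anticipates this reaction. Substituting into P = 106 - Q gives P = 109/2 - (1/2)q_L, so π_L = (109/2 - (1/2)q_L)q_L - 25q_L.
The leader's first-order condition 59/2 - q_L = 0 yields q_L = 59/2.
Then q_E = (103 - 59/2)/2 = 147/4.

29.50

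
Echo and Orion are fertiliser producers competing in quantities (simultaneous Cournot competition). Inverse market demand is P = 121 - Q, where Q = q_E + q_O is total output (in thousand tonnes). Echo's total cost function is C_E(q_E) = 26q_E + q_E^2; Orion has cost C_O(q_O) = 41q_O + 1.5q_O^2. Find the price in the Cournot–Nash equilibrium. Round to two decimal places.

88.37

Echo's profit: π_E = (121 - Q)q_E - (26q_E + q_E²). Setting ∂π_E/∂q_E = 0: 95 - 4q_E - (q_O) = 0.
Orion's first-order condition: 80 - 5q_O - (q_E) = 0.
Best responses: q_E = (95 - q_O)/4, q_O = (80 - q_E)/5.
Substituting one into the other gives q_E = 395/19 and q_O = 225/19.
Total output Q = 620/19, so price P = 121 - 620/19 = 1679/19.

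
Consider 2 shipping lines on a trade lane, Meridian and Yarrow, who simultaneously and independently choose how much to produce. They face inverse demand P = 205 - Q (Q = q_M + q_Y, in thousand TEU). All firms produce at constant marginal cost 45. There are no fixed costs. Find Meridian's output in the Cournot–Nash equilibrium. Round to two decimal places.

Each firm earns π_i = (205 - Q)q_i - 45q_i.
First-order condition (treating rivals' output as given): 160 - 2q_i - q_j = 0.
By symmetry each firm produces the same amount; substituting q_j = q_i yields q_i = 160/3.

53.33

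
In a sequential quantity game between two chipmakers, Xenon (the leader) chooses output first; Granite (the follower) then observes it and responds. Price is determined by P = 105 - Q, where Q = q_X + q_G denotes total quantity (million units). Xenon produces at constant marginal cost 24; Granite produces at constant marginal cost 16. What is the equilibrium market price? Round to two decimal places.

The follower Granite best-responds to any q_X: π_G = (105 - Q)q_G - 16q_G.
Setting the follower's marginal profit to zero, 89 - q_X - 2q_G = 0, i.e. q_G = (89 - q_X)/2.
The leader anticipates this reaction. Substituting into P = 105 - Q gives P = 121/2 - (1/2)q_X, so π_X = (121/2 - (1/2)q_X)q_X - 24q_X.
Maximising: ∂π_X/∂q_X = 73/2 - q_X = 0, giving q_X = 73/2.
Then q_G = (89 - 73/2)/2 = 105/4.
Total output Q = 251/4, so price P = 105 - 251/4 = 169/4.

42.25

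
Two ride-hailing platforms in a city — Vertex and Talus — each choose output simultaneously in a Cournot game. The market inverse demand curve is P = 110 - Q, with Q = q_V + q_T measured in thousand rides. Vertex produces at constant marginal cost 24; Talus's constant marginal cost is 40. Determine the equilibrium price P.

58

Vertex's profit: π_V = (110 - Q)q_V - (24q_V). Setting ∂π_V/∂q_V = 0: 86 - 2q_V - (q_T) = 0.
Talus's first-order condition: 70 - 2q_T - (q_V) = 0.
Best responses: q_V = (86 - q_T)/2, q_T = (70 - q_V)/2.
Substituting one into the other gives q_V = 34 and q_T = 18.
Total output Q = 52, so price P = 110 - 52 = 58.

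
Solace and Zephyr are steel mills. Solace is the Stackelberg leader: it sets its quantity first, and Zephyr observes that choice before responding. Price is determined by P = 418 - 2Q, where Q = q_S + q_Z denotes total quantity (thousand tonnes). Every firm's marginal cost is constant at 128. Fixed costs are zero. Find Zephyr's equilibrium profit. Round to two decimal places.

2628.13

Solve by backward induction. Given q_S, the follower Zephyr maximises π_Z = (418 - 2q_S - 2q_Z)q_Z - 128q_Z.
Setting the follower's marginal profit to zero, 290 - 2q_S - 4q_Z = 0, i.e. q_Z = (290 - 2q_S)/4.
Solace substitutes q_Z(q_S) into its own profit: π_S = q_S(418 - 2q_S - (290 - 2q_S)/2) - 128q_S = (273 - q_S)q_S - 128q_S.
Maximising: ∂π_S/∂q_S = 145 - 2q_S = 0, giving q_S = 145/2.
Then q_Z = (290 - 2·(145/2))/4 = 145/4.
Price P = 418 - 2·(435/4) = 401/2.
Zephyr's profit: (401/2 - 128)·(145/4) = 2628.1250.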